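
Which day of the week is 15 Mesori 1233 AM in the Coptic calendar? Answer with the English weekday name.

Equivalently 18 August 1517 Gregorian, JDN 2275362.
JDN 2275362 mod 7 = 5, and JDN 0 was a Monday, so this is a Saturday.

Saturday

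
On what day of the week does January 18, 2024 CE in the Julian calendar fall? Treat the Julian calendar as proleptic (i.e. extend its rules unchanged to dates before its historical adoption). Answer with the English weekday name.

Wednesday

In the Gregorian calendar this is 31 January 2024 (JDN 2460341).
JDN 2460341 mod 7 = 2, and JDN 0 was a Monday, so this is a Wednesday.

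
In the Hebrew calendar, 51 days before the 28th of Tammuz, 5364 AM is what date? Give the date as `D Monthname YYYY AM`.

The starting date is JDN 2307116; 2307116 − 51 = 2307065.
JDN 2307065 corresponds to 7 Sivan 5364 AM.

7 Sivan 5364 AM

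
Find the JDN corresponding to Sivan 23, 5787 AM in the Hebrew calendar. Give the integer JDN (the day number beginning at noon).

In the Gregorian calendar the same day is 28 June 2027.
JDN 2299161 is 15 October 1582 CE (Gregorian); the target day is +162424 days from there, so JDN = 2461585.

2461585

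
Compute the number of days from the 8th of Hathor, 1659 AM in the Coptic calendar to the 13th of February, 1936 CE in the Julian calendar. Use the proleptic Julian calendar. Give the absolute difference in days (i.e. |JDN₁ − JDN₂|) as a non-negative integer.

First date → JDN 2430681; second date → JDN 2428225.
The interval is |2430681 − 2428225| = 2456 days.

2456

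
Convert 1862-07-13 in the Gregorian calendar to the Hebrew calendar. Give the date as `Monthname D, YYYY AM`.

Julian Day Number of the source date = 2401335.
Converting JDN 2401335 to the Hebrew calendar gives 15 Tammuz 5622 AM.

Tammuz 15, 5622 AM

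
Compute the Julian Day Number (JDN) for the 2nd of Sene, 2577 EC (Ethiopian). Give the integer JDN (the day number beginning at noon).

Equivalently 13 June 2585 (Gregorian).
JDN 2400001 is 17 November 1858 CE (Gregorian), MJD 0; the target day is +265375 days from there, so JDN = 2665376.

2665376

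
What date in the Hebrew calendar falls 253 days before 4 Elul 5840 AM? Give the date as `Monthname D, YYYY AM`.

JDN of 4 Elul 5840 AM = 2480996.
2480996 − 253 = 2480743.
JDN 2480743 in the Hebrew calendar is Kislev 17, 5840 AM.

Kislev 17, 5840 AM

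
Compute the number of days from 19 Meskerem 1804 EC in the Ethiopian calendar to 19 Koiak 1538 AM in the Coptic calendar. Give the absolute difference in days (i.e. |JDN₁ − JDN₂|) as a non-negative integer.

3742

First date → JDN 2382785; second date → JDN 2386527.
The interval is |2382785 − 2386527| = 3742 days.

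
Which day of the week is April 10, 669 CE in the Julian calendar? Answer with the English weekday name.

Tuesday

In the proleptic Gregorian calendar this is 13 April 669 (JDN 1965510).
1965510 ≡ 1 (mod 7); counting from Monday = 0 gives Tuesday.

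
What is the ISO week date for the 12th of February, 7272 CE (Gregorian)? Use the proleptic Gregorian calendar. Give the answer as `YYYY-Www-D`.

The weekday is Friday (ISO weekday 5).
That Friday belongs to ISO week 6 of ISO year 7272.

7272-W06-5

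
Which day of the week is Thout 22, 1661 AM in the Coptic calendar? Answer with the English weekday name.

Equivalently 2 October 1944 Gregorian, JDN 2431366.
Since JDN mod 7 = 0 (0 = Monday), the day is Monday.

Monday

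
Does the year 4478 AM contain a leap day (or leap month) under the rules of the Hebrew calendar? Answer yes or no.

no

Hebrew year 4478 is year 13 of its 19-year Metonic cycle; leap years are at positions 3, 6, 8, 11, 14, 17, 19, so it is a common year (12 months).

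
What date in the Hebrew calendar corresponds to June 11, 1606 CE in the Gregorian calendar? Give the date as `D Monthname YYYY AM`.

Julian Day Number of the source date = 2307801.
Converting JDN 2307801 to the Hebrew calendar gives 6 Sivan 5366 AM.

6 Sivan 5366 AM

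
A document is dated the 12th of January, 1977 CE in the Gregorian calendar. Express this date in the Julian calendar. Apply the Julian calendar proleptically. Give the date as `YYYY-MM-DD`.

1976-12-30

The Julian–Gregorian offset here is 13 days (Julian trailing).
12 January 1977 Gregorian − 13 days → 30 December 1976 Julian.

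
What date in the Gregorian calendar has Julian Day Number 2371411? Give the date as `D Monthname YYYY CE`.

Counting from JDN 2299161 = 15 Oct 1582 gives an offset of 72250 days.

7 August 1780 CE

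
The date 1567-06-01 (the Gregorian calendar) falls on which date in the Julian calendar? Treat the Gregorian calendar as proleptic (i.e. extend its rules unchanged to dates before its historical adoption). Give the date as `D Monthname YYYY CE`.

22 May 1567 CE

The Julian–Gregorian offset here is 10 days (Julian trailing).
1 June 1567 Gregorian − 10 days → 22 May 1567 Julian.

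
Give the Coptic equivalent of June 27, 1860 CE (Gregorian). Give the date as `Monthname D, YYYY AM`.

Paoni 21, 1576 AM

Both dates share Julian Day Number 2400589; in the Coptic calendar that is 21 Paoni 1576 AM.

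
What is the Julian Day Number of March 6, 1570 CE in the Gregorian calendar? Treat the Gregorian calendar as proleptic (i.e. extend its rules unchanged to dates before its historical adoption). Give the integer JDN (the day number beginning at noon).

2294555

JDN 2451545 is 1 January 2000 CE (Gregorian); the target day is −156990 days from there, so JDN = 2294555.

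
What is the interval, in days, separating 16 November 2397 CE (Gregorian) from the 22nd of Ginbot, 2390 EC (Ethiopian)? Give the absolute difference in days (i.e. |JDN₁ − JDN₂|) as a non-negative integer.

198

JDN of the first date = 2596866.
JDN of the second date = 2597064.
|2597064 − 2596866| = 198.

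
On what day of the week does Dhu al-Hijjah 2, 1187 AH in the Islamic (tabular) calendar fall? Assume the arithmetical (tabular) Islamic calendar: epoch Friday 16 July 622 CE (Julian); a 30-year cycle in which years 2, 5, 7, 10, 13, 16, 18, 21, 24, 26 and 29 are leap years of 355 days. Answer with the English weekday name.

Monday

This is JDN 2369045 (14 February 1774 Gregorian).
2369045 ≡ 0 (mod 7); counting from Monday = 0 gives Monday.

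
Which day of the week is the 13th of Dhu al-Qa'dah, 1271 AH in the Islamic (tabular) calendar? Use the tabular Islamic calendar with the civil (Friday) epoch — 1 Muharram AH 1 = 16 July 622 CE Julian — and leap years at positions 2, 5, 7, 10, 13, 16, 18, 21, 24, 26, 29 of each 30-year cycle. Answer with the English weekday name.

Saturday

In the Gregorian calendar this is 28 July 1855 (JDN 2398793).
2398793 ≡ 5 (mod 7); counting from Monday = 0 gives Saturday.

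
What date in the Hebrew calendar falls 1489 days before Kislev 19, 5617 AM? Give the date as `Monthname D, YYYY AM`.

Kislev 7, 5613 AM

JDN of Kislev 19, 5617 AM = 2399300.
2399300 − 1489 = 2397811.
JDN 2397811 in the Hebrew calendar is Kislev 7, 5613 AM.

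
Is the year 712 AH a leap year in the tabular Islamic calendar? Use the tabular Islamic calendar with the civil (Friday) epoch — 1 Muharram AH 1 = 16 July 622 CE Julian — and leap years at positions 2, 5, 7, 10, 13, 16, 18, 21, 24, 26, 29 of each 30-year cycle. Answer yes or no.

Year 712 AH is year 22 of its 30-year cycle; leap positions are 2, 5, 7, 10, 13, 16, 18, 21, 24, 26, 29, so it is a common year (354 days).

no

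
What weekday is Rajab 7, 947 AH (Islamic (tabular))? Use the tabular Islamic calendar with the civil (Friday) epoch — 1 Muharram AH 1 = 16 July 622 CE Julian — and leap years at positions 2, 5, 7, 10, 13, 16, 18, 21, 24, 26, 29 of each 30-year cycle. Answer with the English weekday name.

In the proleptic Gregorian calendar this is 17 November 1540 (JDN 2283854).
Since JDN mod 7 = 6 (0 = Monday), the day is Sunday.

Sunday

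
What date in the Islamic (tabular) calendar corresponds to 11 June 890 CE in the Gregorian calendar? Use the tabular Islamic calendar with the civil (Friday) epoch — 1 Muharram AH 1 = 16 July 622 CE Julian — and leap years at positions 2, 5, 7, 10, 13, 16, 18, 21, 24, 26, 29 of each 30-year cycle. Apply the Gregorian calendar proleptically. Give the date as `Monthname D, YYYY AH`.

Julian Day Number of the source date = 2046288.
Converting JDN 2046288 to the tabular Islamic calendar gives 14 Safar 277 AH.

Safar 14, 277 AH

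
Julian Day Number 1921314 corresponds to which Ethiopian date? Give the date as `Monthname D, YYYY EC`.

The proleptic Gregorian equivalent of JDN 1921314 is 11 April 548.
In the Ethiopian calendar that day is Miyazya 14, 540 EC.

Miyazya 14, 540 EC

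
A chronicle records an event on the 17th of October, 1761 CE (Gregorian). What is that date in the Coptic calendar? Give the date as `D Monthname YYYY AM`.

9 Paopi 1478 AM

Both dates share Julian Day Number 2364542; in the Coptic calendar that is 9 Paopi 1478 AM.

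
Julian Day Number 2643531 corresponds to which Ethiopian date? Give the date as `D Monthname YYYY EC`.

JDN 2643531 is 22 August 2525 in the Gregorian calendar.
In the Ethiopian calendar that day is 12 Nehase 2517 EC.

12 Nehase 2517 EC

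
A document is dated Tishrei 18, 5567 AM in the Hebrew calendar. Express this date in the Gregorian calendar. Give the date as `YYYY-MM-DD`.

1806-09-30

Both dates share Julian Day Number 2380960; in the Gregorian calendar that is 30 September 1806 CE.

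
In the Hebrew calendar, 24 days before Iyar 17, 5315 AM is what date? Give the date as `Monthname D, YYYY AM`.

Nisan 23, 5315 AM

The starting date is JDN 2289149; 2289149 − 24 = 2289125.
JDN 2289125 corresponds to Nisan 23, 5315 AM.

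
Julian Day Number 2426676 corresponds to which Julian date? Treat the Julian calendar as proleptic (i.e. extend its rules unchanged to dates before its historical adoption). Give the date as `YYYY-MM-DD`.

1931-11-17

JDN 2426676 is 30 November 1931 in the Gregorian calendar.
In the Julian calendar that day is 1931-11-17.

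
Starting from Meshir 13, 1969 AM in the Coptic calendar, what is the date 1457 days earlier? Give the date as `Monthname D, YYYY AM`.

The starting date is JDN 2544004; 2544004 − 1457 = 2542547.
JDN 2542547 corresponds to Meshir 17, 1965 AM.

Meshir 17, 1965 AM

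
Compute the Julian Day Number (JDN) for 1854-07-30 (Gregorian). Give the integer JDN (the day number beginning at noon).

JDN 2299161 is 15 October 1582 CE (Gregorian); the target day is +99269 days from there, so JDN = 2398430.

2398430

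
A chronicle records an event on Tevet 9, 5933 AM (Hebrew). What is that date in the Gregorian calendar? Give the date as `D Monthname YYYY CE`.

Julian Day Number of the source date = 2514725.
Converting JDN 2514725 to the Gregorian calendar gives 24 December 2172 CE.

24 December 2172 CE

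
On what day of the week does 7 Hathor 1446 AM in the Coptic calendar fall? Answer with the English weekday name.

Monday

This is JDN 2352882 (14 November 1729 Gregorian).
JDN 2352882 mod 7 = 0, and JDN 0 was a Monday, so this is a Monday.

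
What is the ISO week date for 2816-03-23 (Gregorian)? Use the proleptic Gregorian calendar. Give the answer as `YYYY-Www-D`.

The weekday is Wednesday (ISO weekday 3).
That Wednesday belongs to ISO week 12 of ISO year 2816.

2816-W12-3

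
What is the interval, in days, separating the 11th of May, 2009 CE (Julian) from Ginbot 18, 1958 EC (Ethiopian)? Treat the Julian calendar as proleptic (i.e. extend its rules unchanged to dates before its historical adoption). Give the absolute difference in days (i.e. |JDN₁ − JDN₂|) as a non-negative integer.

15704

First date → JDN 2454976; second date → JDN 2439272.
The interval is |2454976 − 2439272| = 15704 days.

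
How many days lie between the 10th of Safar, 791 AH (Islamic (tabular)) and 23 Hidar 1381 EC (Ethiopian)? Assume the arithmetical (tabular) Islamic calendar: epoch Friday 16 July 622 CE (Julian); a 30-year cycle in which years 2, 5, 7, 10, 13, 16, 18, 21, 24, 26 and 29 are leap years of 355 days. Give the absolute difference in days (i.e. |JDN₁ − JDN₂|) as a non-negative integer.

First date → JDN 2228429; second date → JDN 2228348.
The interval is |2228429 − 2228348| = 81 days.

81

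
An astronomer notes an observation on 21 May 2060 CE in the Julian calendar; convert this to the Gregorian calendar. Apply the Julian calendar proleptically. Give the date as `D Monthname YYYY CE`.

The Julian–Gregorian offset here is 13 days (Julian trailing).
21 May 2060 Julian + 13 days → 3 June 2060 Gregorian.

3 June 2060 CE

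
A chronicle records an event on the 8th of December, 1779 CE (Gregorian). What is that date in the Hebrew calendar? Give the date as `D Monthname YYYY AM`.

29 Kislev 5540 AM

Julian Day Number of the source date = 2371168.
Converting JDN 2371168 to the Hebrew calendar gives 29 Kislev 5540 AM.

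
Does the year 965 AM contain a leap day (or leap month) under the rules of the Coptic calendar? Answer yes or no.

no

965 mod 4 = 1; in the Coptic calendar a year is leap when year mod 4 = 3, so it is a common year.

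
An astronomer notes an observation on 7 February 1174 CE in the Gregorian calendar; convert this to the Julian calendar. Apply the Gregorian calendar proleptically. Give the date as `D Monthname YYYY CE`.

31 January 1174 CE

For dates in this range the Gregorian date is 7 days ahead of the Julian.
7 February 1174 Gregorian − 7 days → 31 January 1174 Julian.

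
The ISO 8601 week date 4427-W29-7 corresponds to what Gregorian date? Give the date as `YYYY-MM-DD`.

ISO week 1 of 4427 is the week containing the first Thursday of 4427.
Week 29, day 7 (Sunday) lands on 4427-07-25.

4427-07-25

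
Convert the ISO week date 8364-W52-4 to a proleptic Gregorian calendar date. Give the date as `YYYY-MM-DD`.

8364-12-24

ISO week 1 of 8364 is the week containing the first Thursday of 8364.
Week 52, day 4 (Thursday) lands on 8364-12-24.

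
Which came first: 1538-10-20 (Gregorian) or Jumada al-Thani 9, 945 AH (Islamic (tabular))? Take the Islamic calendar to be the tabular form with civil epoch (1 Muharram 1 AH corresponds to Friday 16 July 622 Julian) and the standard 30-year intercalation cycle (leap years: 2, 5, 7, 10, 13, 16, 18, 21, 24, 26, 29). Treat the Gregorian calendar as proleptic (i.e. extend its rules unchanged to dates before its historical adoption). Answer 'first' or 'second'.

first

First date → JDN 2283095; second date → JDN 2283118.
JDN 2283095 < JDN 2283118, so the first date is earlier.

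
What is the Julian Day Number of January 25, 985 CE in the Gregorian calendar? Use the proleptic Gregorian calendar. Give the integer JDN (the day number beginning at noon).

JDN 2451545 is 1 January 2000 CE (Gregorian); the target day is −370696 days from there, so JDN = 2080849.

2080849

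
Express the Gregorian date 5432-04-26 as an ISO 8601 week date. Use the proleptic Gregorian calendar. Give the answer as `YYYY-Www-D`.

The weekday is Thursday (ISO weekday 4).
That Thursday belongs to ISO week 17 of ISO year 5432.

5432-W17-4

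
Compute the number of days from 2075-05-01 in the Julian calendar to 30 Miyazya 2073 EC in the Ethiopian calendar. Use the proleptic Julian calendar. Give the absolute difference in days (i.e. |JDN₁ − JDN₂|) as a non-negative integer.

First date → JDN 2479072; second date → JDN 2481258.
The interval is |2479072 − 2481258| = 2186 days.

2186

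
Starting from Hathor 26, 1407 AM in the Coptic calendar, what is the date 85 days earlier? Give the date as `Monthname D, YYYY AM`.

Thout 1, 1407 AM

Counting 85 days back from JDN 2338656 reaches JDN 2338571, which is Thout 1, 1407 AM.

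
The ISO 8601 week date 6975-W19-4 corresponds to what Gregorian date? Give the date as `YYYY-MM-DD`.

ISO week 1 of 6975 is the week containing the first Thursday of 6975.
Week 19, day 4 (Thursday) lands on 6975-05-11.

6975-05-11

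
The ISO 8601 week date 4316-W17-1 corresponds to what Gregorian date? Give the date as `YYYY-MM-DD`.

4316-04-24

ISO week 1 of 4316 is the week containing the first Thursday of 4316.
Week 17, day 1 (Monday) lands on 4316-04-24.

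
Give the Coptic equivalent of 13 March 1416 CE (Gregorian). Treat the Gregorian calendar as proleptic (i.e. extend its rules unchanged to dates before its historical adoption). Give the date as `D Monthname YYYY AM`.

8 Paremhat 1132 AM

Julian Day Number of the source date = 2238315.
Converting JDN 2238315 to the Coptic calendar gives 8 Paremhat 1132 AM.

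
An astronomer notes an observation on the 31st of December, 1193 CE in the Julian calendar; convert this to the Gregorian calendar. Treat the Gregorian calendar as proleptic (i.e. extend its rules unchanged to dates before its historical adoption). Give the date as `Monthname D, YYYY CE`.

January 7, 1194 CE

At this point the Julian calendar is 7 days behind the Gregorian.
31 December 1193 Julian + 7 days → 7 January 1194 Gregorian.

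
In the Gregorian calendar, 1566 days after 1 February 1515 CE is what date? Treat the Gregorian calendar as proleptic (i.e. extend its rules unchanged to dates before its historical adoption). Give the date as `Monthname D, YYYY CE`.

JDN of 1 February 1515 CE = 2274433.
2274433 + 1566 = 2275999.
JDN 2275999 in the Gregorian calendar is May 17, 1519 CE.

May 17, 1519 CE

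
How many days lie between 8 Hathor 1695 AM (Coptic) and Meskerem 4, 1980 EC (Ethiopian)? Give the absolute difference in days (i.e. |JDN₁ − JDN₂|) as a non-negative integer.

3224

JDN of the first date = 2443830.
JDN of the second date = 2447054.
|2447054 − 2443830| = 3224.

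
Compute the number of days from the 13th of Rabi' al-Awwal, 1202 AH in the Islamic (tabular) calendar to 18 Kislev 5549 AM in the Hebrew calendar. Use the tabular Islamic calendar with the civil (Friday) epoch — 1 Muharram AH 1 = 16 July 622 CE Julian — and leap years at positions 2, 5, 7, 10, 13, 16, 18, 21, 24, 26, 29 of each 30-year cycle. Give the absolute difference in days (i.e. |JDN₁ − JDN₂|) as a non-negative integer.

360

JDN of the first date = 2374105.
JDN of the second date = 2374465.
|2374465 − 2374105| = 360.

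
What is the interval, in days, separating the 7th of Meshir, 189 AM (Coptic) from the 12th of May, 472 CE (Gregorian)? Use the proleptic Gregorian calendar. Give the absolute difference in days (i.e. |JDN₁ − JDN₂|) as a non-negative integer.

266

First date → JDN 1893853; second date → JDN 1893587.
The interval is |1893853 − 1893587| = 266 days.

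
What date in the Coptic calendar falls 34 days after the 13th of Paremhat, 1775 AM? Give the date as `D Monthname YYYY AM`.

17 Parmouti 1775 AM

Counting 34 days forward from JDN 2473175 reaches JDN 2473209, which is 17 Parmouti 1775 AM.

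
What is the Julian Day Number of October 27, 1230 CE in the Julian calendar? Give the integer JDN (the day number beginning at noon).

2170615

In the proleptic Gregorian calendar the same day is 3 November 1230.
JDN 2451545 is 1 January 2000 CE (Gregorian); the target day is −280930 days from there, so JDN = 2170615.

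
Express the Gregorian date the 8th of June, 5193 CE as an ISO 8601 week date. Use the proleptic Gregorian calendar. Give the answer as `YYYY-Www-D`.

The weekday is Tuesday (ISO weekday 2).
That Tuesday belongs to ISO week 23 of ISO year 5193.

5193-W23-2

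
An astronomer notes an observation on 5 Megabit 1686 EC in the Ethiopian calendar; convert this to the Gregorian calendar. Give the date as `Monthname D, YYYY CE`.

Both dates share Julian Day Number 2339851; in the Gregorian calendar that is 11 March 1694 CE.

March 11, 1694 CE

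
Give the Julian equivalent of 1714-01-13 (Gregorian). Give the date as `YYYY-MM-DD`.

The Julian–Gregorian offset here is 11 days (Julian trailing).
13 January 1714 Gregorian − 11 days → 2 January 1714 Julian.

1714-01-02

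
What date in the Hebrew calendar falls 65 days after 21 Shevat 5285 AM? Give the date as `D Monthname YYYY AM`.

26 Adar II 5285 AM

The starting date is JDN 2278079; 2278079 + 65 = 2278144.
JDN 2278144 corresponds to 26 Adar II 5285 AM.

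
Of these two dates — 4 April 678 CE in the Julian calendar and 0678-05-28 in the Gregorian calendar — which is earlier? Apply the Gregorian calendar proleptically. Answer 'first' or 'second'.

Converting both to JDN: 1968791 vs 1968842; the smaller is the first.

first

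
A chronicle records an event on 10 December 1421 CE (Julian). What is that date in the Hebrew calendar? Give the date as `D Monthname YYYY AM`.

15 Tevet 5182 AM

The source date corresponds to 19 December 1421 in the proleptic Gregorian calendar (JDN 2240422).
That day falls on 15 Tevet 5182 AM in the Hebrew calendar.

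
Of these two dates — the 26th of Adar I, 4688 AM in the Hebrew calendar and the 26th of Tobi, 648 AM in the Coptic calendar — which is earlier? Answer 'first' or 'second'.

First date → JDN 2060060; second date → JDN 2061492.
JDN 2060060 < JDN 2061492, so the first date is earlier.

first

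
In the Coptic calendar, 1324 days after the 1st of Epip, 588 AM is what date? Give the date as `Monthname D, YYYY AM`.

Meshir 14, 592 AM

Counting 1324 days forward from JDN 2039732 reaches JDN 2041056, which is Meshir 14, 592 AM.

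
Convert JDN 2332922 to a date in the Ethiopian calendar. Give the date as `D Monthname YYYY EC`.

16 Megabit 1667 EC

The Gregorian equivalent of JDN 2332922 is 22 March 1675.
In the Ethiopian calendar that day is 16 Megabit 1667 EC.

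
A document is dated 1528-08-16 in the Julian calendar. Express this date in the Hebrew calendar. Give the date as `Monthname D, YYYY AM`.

Julian Day Number of the source date = 2279388.
Converting JDN 2279388 to the Hebrew calendar gives 1 Elul 5288 AM.

Elul 1, 5288 AM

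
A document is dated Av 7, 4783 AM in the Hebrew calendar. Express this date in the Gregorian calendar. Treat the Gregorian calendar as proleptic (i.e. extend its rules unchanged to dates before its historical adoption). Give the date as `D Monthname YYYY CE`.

Julian Day Number of the source date = 2094917.
Converting JDN 2094917 to the Gregorian calendar gives 3 August 1023 CE.

3 August 1023 CE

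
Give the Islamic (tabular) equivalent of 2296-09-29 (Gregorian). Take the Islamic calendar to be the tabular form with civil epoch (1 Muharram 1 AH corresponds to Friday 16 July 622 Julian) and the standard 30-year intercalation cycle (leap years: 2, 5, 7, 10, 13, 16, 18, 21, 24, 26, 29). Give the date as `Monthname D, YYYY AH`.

Sha'ban 1, 1726 AH

Julian Day Number of the source date = 2559929.
Converting JDN 2559929 to the tabular Islamic calendar gives 1 Sha'ban 1726 AH.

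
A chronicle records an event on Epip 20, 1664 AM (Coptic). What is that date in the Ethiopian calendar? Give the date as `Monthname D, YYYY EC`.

Hamle 20, 1940 EC

Both dates share Julian Day Number 2432760; in the Ethiopian calendar that is 20 Hamle 1940 EC.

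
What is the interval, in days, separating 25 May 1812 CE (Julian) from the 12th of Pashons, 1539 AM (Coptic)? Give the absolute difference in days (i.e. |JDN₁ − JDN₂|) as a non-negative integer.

First date → JDN 2383036; second date → JDN 2387035.
The interval is |2383036 − 2387035| = 3999 days.

3999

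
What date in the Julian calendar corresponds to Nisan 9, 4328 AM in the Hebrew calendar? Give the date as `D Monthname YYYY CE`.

23 March 568 CE

Julian Day Number of the source date = 1928602.
Converting JDN 1928602 to the Julian calendar gives 23 March 568 CE.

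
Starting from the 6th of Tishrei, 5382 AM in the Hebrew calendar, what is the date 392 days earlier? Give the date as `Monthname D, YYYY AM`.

Counting 392 days back from JDN 2313382 reaches JDN 2312990, which is Av 26, 5380 AM.

Av 26, 5380 AM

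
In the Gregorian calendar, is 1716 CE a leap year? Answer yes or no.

yes

1716 is divisible by 4 and not by 100, so it is a leap year.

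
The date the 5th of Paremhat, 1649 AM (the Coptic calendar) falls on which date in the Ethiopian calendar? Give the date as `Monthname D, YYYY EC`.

Megabit 5, 1925 EC

Both dates share Julian Day Number 2427146; in the Ethiopian calendar that is 5 Megabit 1925 EC.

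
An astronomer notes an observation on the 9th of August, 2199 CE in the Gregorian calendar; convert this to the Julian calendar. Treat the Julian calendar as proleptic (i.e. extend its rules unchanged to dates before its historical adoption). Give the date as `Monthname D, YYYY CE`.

For dates in this range the Gregorian date is 14 days ahead of the Julian.
9 August 2199 Gregorian − 14 days → 26 July 2199 Julian.

July 26, 2199 CE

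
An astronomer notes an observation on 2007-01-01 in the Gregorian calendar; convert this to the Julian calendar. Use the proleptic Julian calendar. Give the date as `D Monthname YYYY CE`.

19 December 2006 CE

At this point the Julian calendar is 13 days behind the Gregorian.
1 January 2007 Gregorian − 13 days → 19 December 2006 Julian.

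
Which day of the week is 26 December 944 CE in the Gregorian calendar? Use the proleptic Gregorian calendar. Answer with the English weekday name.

JDN 2066209 mod 7 = 5, and JDN 0 was a Monday, so this is a Saturday.

Saturday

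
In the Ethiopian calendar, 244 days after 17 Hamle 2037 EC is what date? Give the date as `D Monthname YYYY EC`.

16 Megabit 2038 EC

The starting date is JDN 2468186; 2468186 + 244 = 2468430.
JDN 2468430 corresponds to 16 Megabit 2038 EC.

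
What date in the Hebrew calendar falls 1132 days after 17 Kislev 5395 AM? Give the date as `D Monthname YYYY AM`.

27 Tevet 5398 AM

JDN of 17 Kislev 5395 AM = 2318208.
2318208 + 1132 = 2319340.
JDN 2319340 in the Hebrew calendar is 27 Tevet 5398 AM.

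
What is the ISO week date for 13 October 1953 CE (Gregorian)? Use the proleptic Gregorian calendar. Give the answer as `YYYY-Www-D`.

The weekday is Tuesday (ISO weekday 2).
That Tuesday belongs to ISO week 42 of ISO year 1953.

1953-W42-2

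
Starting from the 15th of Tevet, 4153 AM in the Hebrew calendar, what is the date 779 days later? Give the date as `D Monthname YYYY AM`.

26 Shevat 4155 AM

JDN of the 15th of Tevet, 4153 AM = 1864585.
1864585 + 779 = 1865364.
JDN 1865364 in the Hebrew calendar is 26 Shevat 4155 AM.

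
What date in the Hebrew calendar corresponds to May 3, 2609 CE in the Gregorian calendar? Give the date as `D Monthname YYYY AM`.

7 Iyar 6369 AM

Julian Day Number of the source date = 2674100.
Converting JDN 2674100 to the Hebrew calendar gives 7 Iyar 6369 AM.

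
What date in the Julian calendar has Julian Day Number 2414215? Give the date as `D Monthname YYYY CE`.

5 October 1897 CE

JDN 2414215 is 17 October 1897 in the Gregorian calendar.
In the Julian calendar that day is 5 October 1897 CE.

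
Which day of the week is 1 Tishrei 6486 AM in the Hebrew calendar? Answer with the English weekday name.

Thursday

Equivalently 1 October 2725 Gregorian, JDN 2716619.
Since JDN mod 7 = 3 (0 = Monday), the day is Thursday.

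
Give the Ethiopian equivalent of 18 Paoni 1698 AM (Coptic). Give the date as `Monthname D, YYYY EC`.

The source date corresponds to 25 June 1982 in the Gregorian calendar (JDN 2445146).
That day falls on 18 Sene 1974 EC in the Ethiopian calendar.

Sene 18, 1974 EC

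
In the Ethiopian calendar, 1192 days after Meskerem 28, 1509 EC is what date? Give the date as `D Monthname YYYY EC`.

The starting date is JDN 2275045; 2275045 + 1192 = 2276237.
JDN 2276237 corresponds to 4 Tir 1512 EC.

4 Tir 1512 EC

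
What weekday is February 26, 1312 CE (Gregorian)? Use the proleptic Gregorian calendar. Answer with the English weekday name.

Friday

2200314 ≡ 4 (mod 7); counting from Monday = 0 gives Friday.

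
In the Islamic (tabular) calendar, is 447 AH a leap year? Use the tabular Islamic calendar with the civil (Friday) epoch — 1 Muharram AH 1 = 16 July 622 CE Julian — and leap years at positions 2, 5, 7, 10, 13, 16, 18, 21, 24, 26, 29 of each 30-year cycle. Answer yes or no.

no

Year 447 AH is year 27 of its 30-year cycle; leap positions are 2, 5, 7, 10, 13, 16, 18, 21, 24, 26, 29, so it is a common year (354 days).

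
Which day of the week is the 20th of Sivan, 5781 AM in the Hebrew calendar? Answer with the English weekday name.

Equivalently 31 May 2021 Gregorian, JDN 2459366.
JDN 2459366 mod 7 = 0, and JDN 0 was a Monday, so this is a Monday.

Monday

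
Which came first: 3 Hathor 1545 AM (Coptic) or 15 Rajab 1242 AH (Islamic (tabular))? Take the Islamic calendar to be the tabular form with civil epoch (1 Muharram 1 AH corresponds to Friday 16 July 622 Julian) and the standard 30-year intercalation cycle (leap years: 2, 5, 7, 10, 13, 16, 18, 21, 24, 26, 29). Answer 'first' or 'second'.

second

First date → JDN 2389038; second date → JDN 2388400.
JDN 2388400 < JDN 2389038, so the second date is earlier.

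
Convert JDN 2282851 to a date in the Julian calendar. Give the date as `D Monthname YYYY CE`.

The proleptic Gregorian equivalent of JDN 2282851 is 18 February 1538.
In the Julian calendar that day is 8 February 1538 CE.

8 February 1538 CE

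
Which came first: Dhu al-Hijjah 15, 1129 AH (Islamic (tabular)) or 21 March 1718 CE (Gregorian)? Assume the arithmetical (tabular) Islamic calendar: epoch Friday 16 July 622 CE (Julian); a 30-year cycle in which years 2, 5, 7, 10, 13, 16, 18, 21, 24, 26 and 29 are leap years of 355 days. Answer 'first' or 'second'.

Converting both to JDN: 2348505 vs 2348626; the smaller is the first.

first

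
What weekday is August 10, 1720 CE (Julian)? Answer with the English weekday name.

Wednesday

Equivalently 21 August 1720 Gregorian, JDN 2349510.
2349510 ≡ 2 (mod 7); counting from Monday = 0 gives Wednesday.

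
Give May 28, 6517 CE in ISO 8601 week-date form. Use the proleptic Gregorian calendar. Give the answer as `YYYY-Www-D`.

6517-W21-5

The weekday is Friday (ISO weekday 5).
That Friday belongs to ISO week 21 of ISO year 6517.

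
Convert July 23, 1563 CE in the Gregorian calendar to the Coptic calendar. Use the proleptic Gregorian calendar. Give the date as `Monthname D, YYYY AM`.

Both dates share Julian Day Number 2292137; in the Coptic calendar that is 19 Epip 1279 AM.

Epip 19, 1279 AM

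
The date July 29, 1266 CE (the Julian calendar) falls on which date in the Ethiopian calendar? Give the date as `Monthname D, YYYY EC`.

Nehase 5, 1258 EC

Both dates share Julian Day Number 2183674; in the Ethiopian calendar that is 5 Nehase 1258 EC.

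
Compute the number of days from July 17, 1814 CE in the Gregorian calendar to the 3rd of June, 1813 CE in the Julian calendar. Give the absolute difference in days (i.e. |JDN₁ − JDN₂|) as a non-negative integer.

First date → JDN 2383807; second date → JDN 2383410.
The interval is |2383807 − 2383410| = 397 days.

397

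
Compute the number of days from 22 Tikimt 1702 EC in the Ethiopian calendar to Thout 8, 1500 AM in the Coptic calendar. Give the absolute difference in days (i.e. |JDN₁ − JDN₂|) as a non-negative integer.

First date → JDN 2345562; second date → JDN 2372547.
The interval is |2345562 − 2372547| = 26985 days.

26985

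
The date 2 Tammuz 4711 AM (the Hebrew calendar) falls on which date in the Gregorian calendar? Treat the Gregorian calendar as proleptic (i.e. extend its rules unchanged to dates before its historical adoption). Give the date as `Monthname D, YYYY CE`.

June 14, 951 CE

Both dates share Julian Day Number 2068570; in the Gregorian calendar that is 14 June 951 CE.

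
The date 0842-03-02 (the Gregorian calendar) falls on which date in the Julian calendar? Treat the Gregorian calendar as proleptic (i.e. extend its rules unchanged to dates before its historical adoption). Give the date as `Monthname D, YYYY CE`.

February 26, 842 CE

At this point the Julian calendar is 4 days behind the Gregorian.
2 March 842 Gregorian − 4 days → 26 February 842 Julian.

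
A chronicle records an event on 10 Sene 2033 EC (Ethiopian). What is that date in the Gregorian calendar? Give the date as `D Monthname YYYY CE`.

Both dates share Julian Day Number 2466688; in the Gregorian calendar that is 17 June 2041 CE.

17 June 2041 CE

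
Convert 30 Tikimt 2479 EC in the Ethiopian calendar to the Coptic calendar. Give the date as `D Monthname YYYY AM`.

30 Paopi 2203 AM

Julian Day Number of the source date = 2629369.
Converting JDN 2629369 to the Coptic calendar gives 30 Paopi 2203 AM.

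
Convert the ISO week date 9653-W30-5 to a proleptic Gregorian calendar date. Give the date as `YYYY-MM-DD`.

9653-07-25

ISO week 1 of 9653 is the week containing the first Thursday of 9653.
Week 30, day 5 (Friday) lands on 9653-07-25.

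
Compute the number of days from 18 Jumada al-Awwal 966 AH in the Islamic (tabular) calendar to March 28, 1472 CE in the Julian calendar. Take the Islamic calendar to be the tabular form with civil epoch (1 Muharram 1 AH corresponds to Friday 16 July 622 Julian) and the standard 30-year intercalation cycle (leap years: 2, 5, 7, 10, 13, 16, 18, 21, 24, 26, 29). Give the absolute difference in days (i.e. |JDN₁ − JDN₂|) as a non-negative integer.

First date → JDN 2290539; second date → JDN 2258793.
The interval is |2290539 − 2258793| = 31746 days.

31746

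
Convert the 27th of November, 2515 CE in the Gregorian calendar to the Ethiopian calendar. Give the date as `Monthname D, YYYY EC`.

Julian Day Number of the source date = 2639975.
Converting JDN 2639975 to the Ethiopian calendar gives 13 Hidar 2508 EC.

Hidar 13, 2508 EC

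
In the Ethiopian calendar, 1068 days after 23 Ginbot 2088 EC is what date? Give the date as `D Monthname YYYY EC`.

Counting 1068 days forward from JDN 2486760 reaches JDN 2487828, which is 26 Miyazya 2091 EC.

26 Miyazya 2091 EC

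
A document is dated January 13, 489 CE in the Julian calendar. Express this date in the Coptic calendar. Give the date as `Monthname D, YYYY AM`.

Tobi 18, 205 AM

Julian Day Number of the source date = 1899678.
Converting JDN 1899678 to the Coptic calendar gives 18 Tobi 205 AM.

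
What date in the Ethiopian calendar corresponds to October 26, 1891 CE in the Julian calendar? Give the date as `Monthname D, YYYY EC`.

Tikimt 28, 1884 EC

Julian Day Number of the source date = 2412044.
Converting JDN 2412044 to the Ethiopian calendar gives 28 Tikimt 1884 EC.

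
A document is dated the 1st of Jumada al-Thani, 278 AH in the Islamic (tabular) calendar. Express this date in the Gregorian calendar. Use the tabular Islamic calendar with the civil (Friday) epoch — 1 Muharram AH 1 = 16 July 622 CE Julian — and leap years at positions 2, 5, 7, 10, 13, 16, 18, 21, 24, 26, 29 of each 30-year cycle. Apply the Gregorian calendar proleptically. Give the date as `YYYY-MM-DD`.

Both dates share Julian Day Number 2046748; in the Gregorian calendar that is 14 September 891 CE.

0891-09-14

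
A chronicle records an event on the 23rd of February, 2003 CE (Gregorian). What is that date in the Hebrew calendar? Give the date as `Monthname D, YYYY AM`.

Julian Day Number of the source date = 2452694.
Converting JDN 2452694 to the Hebrew calendar gives 21 Adar I 5763 AM.

Adar I 21, 5763 AM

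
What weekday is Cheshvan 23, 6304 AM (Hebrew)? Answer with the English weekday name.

This is JDN 2650196 (21 November 2543 Gregorian).
Since JDN mod 7 = 3 (0 = Monday), the day is Thursday.

Thursday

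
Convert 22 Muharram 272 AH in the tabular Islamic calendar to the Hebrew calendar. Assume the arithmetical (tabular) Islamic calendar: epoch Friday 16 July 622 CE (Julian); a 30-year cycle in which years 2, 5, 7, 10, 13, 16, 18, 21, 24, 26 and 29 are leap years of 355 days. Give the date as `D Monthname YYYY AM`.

23 Tammuz 4645 AM

Both dates share Julian Day Number 2044494; in the Hebrew calendar that is 23 Tammuz 4645 AM.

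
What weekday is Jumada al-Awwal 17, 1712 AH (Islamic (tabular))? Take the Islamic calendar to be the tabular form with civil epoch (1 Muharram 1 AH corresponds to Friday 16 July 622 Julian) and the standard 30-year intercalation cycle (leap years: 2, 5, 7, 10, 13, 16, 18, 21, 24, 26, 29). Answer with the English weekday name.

Equivalently 18 December 2282 Gregorian, JDN 2554895.
2554895 ≡ 0 (mod 7); counting from Monday = 0 gives Monday.

Monday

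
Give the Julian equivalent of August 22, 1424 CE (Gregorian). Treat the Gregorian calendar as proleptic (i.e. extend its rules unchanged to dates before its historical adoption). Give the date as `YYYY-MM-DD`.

For dates in this range the Gregorian date is 9 days ahead of the Julian.
22 August 1424 Gregorian − 9 days → 13 August 1424 Julian.

1424-08-13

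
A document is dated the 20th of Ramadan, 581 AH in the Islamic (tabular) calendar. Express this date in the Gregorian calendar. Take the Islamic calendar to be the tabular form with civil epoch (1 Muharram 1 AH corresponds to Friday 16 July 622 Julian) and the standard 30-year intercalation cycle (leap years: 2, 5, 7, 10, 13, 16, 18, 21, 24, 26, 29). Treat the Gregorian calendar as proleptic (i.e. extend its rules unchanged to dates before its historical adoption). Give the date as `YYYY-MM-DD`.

1185-12-22

Julian Day Number of the source date = 2154228.
Converting JDN 2154228 to the Gregorian calendar gives 22 December 1185 CE.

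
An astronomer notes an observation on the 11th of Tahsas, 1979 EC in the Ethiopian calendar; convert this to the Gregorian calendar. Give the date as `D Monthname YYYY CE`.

20 December 1986 CE

Julian Day Number of the source date = 2446785.
Converting JDN 2446785 to the Gregorian calendar gives 20 December 1986 CE.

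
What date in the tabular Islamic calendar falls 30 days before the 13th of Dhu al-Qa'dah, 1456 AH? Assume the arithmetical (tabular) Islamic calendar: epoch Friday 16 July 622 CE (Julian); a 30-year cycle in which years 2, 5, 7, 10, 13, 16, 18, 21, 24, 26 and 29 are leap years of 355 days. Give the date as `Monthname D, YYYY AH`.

The starting date is JDN 2464350; 2464350 − 30 = 2464320.
JDN 2464320 corresponds to Shawwal 12, 1456 AH.

Shawwal 12, 1456 AH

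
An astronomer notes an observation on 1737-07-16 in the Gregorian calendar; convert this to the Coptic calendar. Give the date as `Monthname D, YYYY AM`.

Both dates share Julian Day Number 2355683; in the Coptic calendar that is 11 Epip 1453 AM.

Epip 11, 1453 AM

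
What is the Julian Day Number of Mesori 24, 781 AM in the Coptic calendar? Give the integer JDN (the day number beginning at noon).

Equivalently 23 August 1065 (proleptic Gregorian).
JDN 2451545 is 1 January 2000 CE (Gregorian); the target day is −341267 days from there, so JDN = 2110278.

2110278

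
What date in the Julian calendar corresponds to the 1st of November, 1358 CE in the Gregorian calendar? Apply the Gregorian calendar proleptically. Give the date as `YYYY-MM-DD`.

1358-10-24

For dates in this range the Gregorian date is 8 days ahead of the Julian.
1 November 1358 Gregorian − 8 days → 24 October 1358 Julian.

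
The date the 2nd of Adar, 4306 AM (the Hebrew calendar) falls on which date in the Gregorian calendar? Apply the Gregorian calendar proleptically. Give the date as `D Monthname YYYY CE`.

22 February 546 CE

Julian Day Number of the source date = 1920535.
Converting JDN 1920535 to the Gregorian calendar gives 22 February 546 CE.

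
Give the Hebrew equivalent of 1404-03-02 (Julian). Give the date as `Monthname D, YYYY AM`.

Adar 19, 5164 AM

The source date corresponds to 11 March 1404 in the proleptic Gregorian calendar (JDN 2233930).
That day falls on 19 Adar 5164 AM in the Hebrew calendar.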